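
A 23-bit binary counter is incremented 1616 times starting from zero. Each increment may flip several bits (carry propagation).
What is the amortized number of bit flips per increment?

Bit i flips on every 2^i-th increment, so over 1616 increments bit i flips floor(1616/2^i) times. Summing over i: total flips < 2 * 1616. Amortized: < 2 = O(1) per increment.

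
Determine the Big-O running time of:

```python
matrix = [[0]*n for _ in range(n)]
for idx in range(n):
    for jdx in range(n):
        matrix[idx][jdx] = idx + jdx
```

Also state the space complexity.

Time complexity: O(n^2).
Space complexity: O(n^2).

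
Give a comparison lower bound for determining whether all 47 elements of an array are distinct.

In the algebraic decision-tree model, the YES region for element distinctness on 47 elements has 47! connected components (one per ordering). Ben-Or's theorem then gives a lower bound of Omega(log(n!)) = Omega(n log n).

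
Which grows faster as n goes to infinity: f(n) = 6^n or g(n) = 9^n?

g(n) = 9^n grows faster: (9/6)^n -> infinity since 9/6 > 1.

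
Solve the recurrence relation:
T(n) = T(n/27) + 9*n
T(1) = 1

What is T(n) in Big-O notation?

Geometric series: 9*n*(1 + 1/27 + 1/27^2 + ...) = O(n). T(n) = O(n).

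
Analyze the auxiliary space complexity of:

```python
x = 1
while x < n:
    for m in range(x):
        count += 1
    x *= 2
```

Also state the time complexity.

Space complexity: O(1).
Only a constant amount of auxiliary storage is used; nothing grows with n.
Time complexity: O(n).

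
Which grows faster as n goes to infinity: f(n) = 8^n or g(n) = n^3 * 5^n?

f(n) = 8^n grows faster: 8^n / (n^3 5^n) = (8/5)^n / n^3 -> infinity since 8/5 > 1.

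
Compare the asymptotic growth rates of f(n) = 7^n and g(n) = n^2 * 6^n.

f(n) = 7^n grows faster: 7^n / (n^2 6^n) = (7/6)^n / n^2 -> infinity since 7/6 > 1.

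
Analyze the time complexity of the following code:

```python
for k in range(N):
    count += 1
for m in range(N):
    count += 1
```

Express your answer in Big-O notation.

Time complexity: O(n).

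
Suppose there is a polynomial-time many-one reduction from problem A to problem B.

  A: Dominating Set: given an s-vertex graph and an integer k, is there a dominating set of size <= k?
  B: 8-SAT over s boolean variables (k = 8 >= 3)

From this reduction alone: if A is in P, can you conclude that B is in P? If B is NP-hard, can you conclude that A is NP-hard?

A poly-time reduction A <=_p B transfers tractability DOWN (B easy => A easy) and hardness UP (A hard => B hard), not the reverse.
From A in P, the reduction alone does NOT give B in P: any problem in P trivially reduces to SAT, yet SAT is not known to be in P.
From B NP-hard, the reduction alone does NOT give A NP-hard: again, easy problems reduce to hard ones.
(Here in fact A is NP-complete and B is NP-complete.)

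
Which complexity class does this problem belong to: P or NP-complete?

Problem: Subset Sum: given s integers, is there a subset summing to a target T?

This problem is NP-complete: one of Karp's 21 NP-complete problems.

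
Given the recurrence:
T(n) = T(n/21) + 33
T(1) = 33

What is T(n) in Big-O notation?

Each step divides n by 21 and adds 33. After log_21(n) steps, T(n) = O(log n).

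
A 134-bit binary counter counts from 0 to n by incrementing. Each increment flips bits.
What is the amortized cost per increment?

Bit i flips every 2^i increments. Total flips over n increments: sum_{i=0}^{134} n/2^i < 2n. Amortized cost: 2n/n = O(1).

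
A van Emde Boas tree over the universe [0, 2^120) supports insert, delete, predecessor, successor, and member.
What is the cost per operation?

vEB recursively partitions [0, 1329227995784915872903807060280344576) into sqrt(u) clusters of size sqrt(u). Each operation recurses into either one cluster or the summary, never both: T(u) = T(sqrt(u)) + O(1) => T(u) = O(log log u) = O(log 120). This is worst-case, not just amortized.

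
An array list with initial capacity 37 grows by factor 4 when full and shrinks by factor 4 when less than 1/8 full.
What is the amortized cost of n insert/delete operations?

Using potential function Phi = |4*size - capacity|. Resizing costs are offset by potential release. Amortized O(1) per operation.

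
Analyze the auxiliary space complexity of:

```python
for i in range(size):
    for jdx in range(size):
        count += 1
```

Space complexity: O(1).
Only a constant amount of auxiliary storage is used; nothing grows with n.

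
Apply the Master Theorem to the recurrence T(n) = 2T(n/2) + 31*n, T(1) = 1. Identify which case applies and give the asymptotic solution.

a=2, b=2, f(n)=31*n.
log_2(2) = 1, so n^(log_b(a)) = n.
f(n) = Theta(n), so Case 2 applies.
T(n) = Theta(n log n).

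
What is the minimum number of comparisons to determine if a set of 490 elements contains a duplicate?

Determining if 490 elements are all distinct requires Omega(n log n) comparisons in the comparison model. This follows from the element distinctness lower bound.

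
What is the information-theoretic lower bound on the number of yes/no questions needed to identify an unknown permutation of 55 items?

There are 55! = 12696403353658275925965100847566516959580321051449436762275840000000000000 permutations. Each yes/no question gives at most 1 bit, so at least ceil(log_2(12696403353658275925965100847566516959580321051449436762275840000000000000)) = 243 questions are needed.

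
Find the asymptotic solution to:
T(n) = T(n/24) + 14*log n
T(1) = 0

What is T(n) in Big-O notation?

Each of the log_24(n) levels adds O(log n). T(n) = O(log^2 n).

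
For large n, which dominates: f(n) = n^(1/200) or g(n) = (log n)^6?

f(n) = n^(1/200) grows faster: any positive power of n dominates any polylog.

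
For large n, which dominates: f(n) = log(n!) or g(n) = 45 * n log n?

f(n) = log(n!) and g(n) = 45 * n log n are Theta of each other: Stirling: log(n!) = n log n - n + O(log n) = Theta(n log n); the constant 45 doesn't change the Theta class.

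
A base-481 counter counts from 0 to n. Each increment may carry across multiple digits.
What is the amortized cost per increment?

Digit at position i changes every 481^i increments. Total digit changes over n increments: n * 481/(481-1) = O(n). Amortized: O(1).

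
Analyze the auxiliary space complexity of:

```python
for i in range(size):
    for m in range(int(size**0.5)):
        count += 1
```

Space complexity: O(1).
Only a constant amount of auxiliary storage is used; nothing grows with n.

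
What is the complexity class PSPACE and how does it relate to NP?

PSPACE is the class of problems solvable with polynomial space. NP is a subset of PSPACE (a poly-space machine can enumerate all certificates). PSPACE-complete problems include QBF (quantified Boolean formulas) and generalized games. It is unknown whether NP = PSPACE.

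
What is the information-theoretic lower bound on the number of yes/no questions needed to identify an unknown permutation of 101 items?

There are 101! = 9425947759838359420851623124482936749562312794702543768327889353416977599316221476503087861591808346911623490003549599583369706302603264000000000000000000000000 permutations. Each yes/no question gives at most 1 bit, so at least ceil(log_2(9425947759838359420851623124482936749562312794702543768327889353416977599316221476503087861591808346911623490003549599583369706302603264000000000000000000000000)) = 532 questions are needed.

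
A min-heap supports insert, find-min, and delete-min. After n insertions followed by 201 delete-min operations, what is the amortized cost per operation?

Insert takes O(log n) worst case. Delete-min takes O(log n). Over a sequence of n inserts and 201 delete-mins, total cost is O((n + 201) log n). Amortized per operation: O(log n).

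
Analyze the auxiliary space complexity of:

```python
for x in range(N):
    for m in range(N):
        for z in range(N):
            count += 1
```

Space complexity: O(1).
Only a constant amount of auxiliary storage is used; nothing grows with n.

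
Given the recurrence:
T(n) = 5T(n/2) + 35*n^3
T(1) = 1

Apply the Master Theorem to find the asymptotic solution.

a=5, b=2, f(n)=35*n^3. log_2(5) = 2.322 < 3. Case 3: T(n) = O(n^3).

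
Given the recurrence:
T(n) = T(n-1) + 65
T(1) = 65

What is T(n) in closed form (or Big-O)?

Unrolling: T(n) = T(n-1) + 65 = T(n-2) + 2*65 = ... = T(1) + (n-1)*65 = 65 + (n-1)*65 = 65n.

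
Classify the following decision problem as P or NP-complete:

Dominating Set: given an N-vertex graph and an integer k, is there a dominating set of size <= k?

This problem is NP-complete: reduces from Set Cover (with k part of the input).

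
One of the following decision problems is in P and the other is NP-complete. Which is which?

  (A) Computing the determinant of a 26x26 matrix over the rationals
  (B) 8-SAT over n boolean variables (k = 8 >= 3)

(A) is P: Gaussian elimination runs in O(n^3).
(B) is NP-complete: 3-SAT is NP-complete (Cook-Levin); k-SAT for k>=3 reduces from 3-SAT.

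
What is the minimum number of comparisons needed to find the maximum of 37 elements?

Finding the maximum requires 36 comparisons. Each comparison eliminates exactly one candidate. With 37 candidates, we need 36 eliminations.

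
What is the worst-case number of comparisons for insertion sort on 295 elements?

Insertion sort on reverse-sorted input: 1 + 2 + ... + (295-1) = 43365 comparisons.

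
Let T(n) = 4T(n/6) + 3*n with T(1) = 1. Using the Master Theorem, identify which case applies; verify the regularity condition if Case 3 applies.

a=4, b=6, f(n)=3*n.
log_6(4) = 0.7737 < 1.
f(n) = Omega(n^(0.7737+epsilon)) for some epsilon > 0, so Case 3 is the candidate.
Regularity: a*f(n/b) = 4*3*(n/6)^1 = (4/6)*3*n^1 <= c*f(n) with c = 4/6 < 1. Satisfied.
Case 3: T(n) = Theta(n).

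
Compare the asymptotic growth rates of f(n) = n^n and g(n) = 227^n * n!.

g(n) = 227^n * n! grows faster: by Stirling n! ~ sqrt(2 pi n)(n/e)^n, so 227^n n! / n^n ~ (227/e)^n sqrt(2 pi n) -> infinity since 227/e > 1.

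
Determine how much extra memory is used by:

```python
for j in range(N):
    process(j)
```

Space complexity: O(1).
Only a constant amount of auxiliary storage is used; nothing grows with n.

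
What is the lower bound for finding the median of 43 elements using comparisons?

To find the median of 43 elements, every element must be compared at least once, so the lower bound is Omega(n). The BFPRT algorithm achieves O(n), making this tight.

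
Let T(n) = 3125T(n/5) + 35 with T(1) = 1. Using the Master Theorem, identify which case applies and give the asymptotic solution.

a=3125, b=5, f(n)=35.
log_5(3125) = 5 > 0.
Since f(n) = O(n^0) is polynomially smaller than n^5, Case 1 applies.
T(n) = Theta(n^5).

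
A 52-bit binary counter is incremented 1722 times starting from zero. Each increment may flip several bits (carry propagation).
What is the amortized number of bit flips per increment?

Bit i flips on every 2^i-th increment, so over 1722 increments bit i flips floor(1722/2^i) times. Summing over i: total flips < 2 * 1722. Amortized: < 2 = O(1) per increment.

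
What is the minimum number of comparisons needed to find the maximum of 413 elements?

Finding the maximum requires 412 comparisons. Each comparison eliminates exactly one candidate. With 413 candidates, we need 412 eliminations.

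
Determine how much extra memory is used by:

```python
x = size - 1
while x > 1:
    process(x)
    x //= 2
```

Space complexity: O(1).
Only a constant amount of auxiliary storage is used; nothing grows with n.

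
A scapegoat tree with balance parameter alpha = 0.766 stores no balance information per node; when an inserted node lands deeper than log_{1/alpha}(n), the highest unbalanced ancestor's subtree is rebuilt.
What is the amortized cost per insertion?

Search/insert path is O(log n). A rebuild of a subtree of size s costs O(s), but with alpha = 0.766 at least Omega(s) insertions must have occurred in that subtree since its last rebuild. Charging O(1) of the rebuild to each such insertion gives O(log n) amortized.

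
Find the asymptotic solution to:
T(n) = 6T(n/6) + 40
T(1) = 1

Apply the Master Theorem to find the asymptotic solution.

a=6, b=6, f(n)=40. log_6(6) = 1. Case 1 of Master Theorem: T(n) = O(n^1).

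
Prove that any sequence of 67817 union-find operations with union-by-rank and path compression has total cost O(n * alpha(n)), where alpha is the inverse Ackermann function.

Using Tarjan's analysis with rank-based potential function. Union-by-rank keeps tree height O(log n). Path compression flattens paths during find. For n = 67817 operations, total cost is O(n * alpha(n)), effectively O(n) since alpha grows incredibly slowly.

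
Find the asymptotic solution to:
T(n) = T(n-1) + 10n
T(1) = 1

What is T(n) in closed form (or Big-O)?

Unrolling: T(n) = 1 + 10*(2 + 3 + ... + n) = 1 + 10*(n(n+1)/2 - 1) = O(n^2).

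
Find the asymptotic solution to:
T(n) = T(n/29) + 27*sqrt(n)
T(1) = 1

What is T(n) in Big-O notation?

Each level contributes sqrt(n/29^k). Geometric series with ratio 1/sqrt(29) < 1 sums to O(sqrt(n)).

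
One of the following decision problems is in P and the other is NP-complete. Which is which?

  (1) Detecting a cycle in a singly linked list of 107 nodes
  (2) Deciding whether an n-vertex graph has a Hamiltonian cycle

(1) is P: Floyd's tortoise-and-hare runs in O(n) time, O(1) space.
(2) is NP-complete: one of Karp's 21 NP-complete problems.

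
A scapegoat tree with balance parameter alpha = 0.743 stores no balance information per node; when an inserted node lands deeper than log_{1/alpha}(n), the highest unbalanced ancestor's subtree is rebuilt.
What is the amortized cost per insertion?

Search/insert path is O(log n). A rebuild of a subtree of size s costs O(s), but with alpha = 0.743 at least Omega(s) insertions must have occurred in that subtree since its last rebuild. Charging O(1) of the rebuild to each such insertion gives O(log n) amortized.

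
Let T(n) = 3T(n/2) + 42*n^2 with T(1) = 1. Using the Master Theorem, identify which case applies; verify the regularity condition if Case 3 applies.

a=3, b=2, f(n)=42*n^2.
log_2(3) = 1.585 < 2.
f(n) = Omega(n^(1.585+epsilon)) for some epsilon > 0, so Case 3 is the candidate.
Regularity: a*f(n/b) = 3*42*(n/2)^2 = (3/4)*42*n^2 <= c*f(n) with c = 3/4 < 1. Satisfied.
Case 3: T(n) = Theta(n^2).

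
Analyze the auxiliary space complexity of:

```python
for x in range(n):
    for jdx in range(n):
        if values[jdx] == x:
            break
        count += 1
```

Space complexity: O(1).
Only a constant amount of auxiliary storage is used; nothing grows with n.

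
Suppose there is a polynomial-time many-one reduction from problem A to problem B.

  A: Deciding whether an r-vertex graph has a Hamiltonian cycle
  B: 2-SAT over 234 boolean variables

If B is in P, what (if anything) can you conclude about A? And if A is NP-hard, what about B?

A poly-time reduction A <=_p B means any A-instance can be transformed to a B-instance in poly time.
If B is in P: compose the reduction with B's poly-time algorithm to solve A in poly time, so A is in P.
If A is NP-hard: every NP problem reduces to A, which reduces to B; composing reductions, every NP problem reduces to B, so B is NP-hard.
(Here in fact A is NP-complete and B is in P, so no such reduction is known -- its existence would imply P = NP; the analysis concerns only what the assumed reduction would or would not let you conclude.)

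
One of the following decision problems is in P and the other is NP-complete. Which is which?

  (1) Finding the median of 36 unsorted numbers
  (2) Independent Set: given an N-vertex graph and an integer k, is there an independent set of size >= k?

(1) is P: linear-time selection (median-of-medians) runs in O(n).
(2) is NP-complete: complement of Clique (with k part of the input).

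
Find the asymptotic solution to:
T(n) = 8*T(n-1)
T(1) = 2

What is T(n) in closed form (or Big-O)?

Each step multiplies by 8. T(n) = T(1)*8^(n-1) = 2*8^(n-1).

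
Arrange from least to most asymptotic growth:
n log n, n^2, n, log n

Ordered by growth rate: log n < n < n log n < n^2.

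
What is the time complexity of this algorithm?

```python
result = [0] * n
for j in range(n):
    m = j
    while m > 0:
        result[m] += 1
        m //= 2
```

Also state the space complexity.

Time complexity: O(n log n).
Space complexity: O(n).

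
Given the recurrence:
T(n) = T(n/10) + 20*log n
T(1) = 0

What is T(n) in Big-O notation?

Each of the log_10(n) levels adds O(log n). T(n) = O(log^2 n).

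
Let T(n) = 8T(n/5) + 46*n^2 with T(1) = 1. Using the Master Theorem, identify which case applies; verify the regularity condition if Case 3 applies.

a=8, b=5, f(n)=46*n^2.
log_5(8) = 1.292 < 2.
f(n) = Omega(n^(1.292+epsilon)) for some epsilon > 0, so Case 3 is the candidate.
Regularity: a*f(n/b) = 8*46*(n/5)^2 = (8/25)*46*n^2 <= c*f(n) with c = 8/25 < 1. Satisfied.
Case 3: T(n) = Theta(n^2).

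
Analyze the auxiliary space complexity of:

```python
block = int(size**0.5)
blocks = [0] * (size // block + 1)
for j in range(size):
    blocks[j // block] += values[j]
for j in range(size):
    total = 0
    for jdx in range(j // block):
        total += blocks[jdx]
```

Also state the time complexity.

Space complexity: O(sqrt(n)).
Storage scales with sqrt(n).
Time complexity: O(n * sqrt(n)).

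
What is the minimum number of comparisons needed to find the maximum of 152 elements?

Finding the maximum requires 151 comparisons. Each comparison eliminates exactly one candidate. With 152 candidates, we need 151 eliminations.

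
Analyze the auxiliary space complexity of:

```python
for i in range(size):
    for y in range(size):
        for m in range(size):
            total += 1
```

Space complexity: O(1).
Only a constant amount of auxiliary storage is used; nothing grows with n.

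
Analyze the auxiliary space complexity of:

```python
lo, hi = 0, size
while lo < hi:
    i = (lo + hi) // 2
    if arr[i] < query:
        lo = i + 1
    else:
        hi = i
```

Space complexity: O(1).
Only a constant amount of auxiliary storage is used; nothing grows with n.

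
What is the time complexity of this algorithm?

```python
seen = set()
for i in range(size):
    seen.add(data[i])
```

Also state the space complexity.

Time complexity: O(n).
Space complexity: O(n).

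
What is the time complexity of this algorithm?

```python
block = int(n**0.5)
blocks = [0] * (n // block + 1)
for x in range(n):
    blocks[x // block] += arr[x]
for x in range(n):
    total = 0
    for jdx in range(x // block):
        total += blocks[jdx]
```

Time complexity: O(n * sqrt(n)).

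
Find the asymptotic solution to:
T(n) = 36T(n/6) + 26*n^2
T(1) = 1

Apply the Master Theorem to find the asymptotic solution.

a=36, b=6, f(n)=26*n^2. log_6(36) = 2. Case 2: T(n) = O(n^2 log n).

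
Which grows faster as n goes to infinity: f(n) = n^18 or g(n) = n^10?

f(n) = n^18 grows faster: n^18/n^10 = n^8 -> infinity.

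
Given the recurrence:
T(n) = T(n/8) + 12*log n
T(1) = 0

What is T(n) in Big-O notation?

Each of the log_8(n) levels adds O(log n). T(n) = O(log^2 n).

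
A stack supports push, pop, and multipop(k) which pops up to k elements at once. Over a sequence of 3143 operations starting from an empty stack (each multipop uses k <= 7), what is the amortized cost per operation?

Each element is pushed exactly once and popped at most once (whether by pop or as part of a multipop). So the total number of individual pops over the whole sequence is at most the number of pushes, which is at most 3143. Total work <= 2 * 3143, hence O(1) amortized per operation.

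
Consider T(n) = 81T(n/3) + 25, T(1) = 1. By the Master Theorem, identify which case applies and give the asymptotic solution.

a=81, b=3, f(n)=25.
log_3(81) = 4 > 0.
Since f(n) = O(n^0) is polynomially smaller than n^4, Case 1 applies.
T(n) = Theta(n^4).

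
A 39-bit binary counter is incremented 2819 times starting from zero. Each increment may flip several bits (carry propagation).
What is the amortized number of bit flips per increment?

Bit i flips on every 2^i-th increment, so over 2819 increments bit i flips floor(2819/2^i) times. Summing over i: total flips < 2 * 2819. Amortized: < 2 = O(1) per increment.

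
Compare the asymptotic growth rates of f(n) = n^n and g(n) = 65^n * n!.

g(n) = 65^n * n! grows faster: by Stirling n! ~ sqrt(2 pi n)(n/e)^n, so 65^n n! / n^n ~ (65/e)^n sqrt(2 pi n) -> infinity since 65/e > 1.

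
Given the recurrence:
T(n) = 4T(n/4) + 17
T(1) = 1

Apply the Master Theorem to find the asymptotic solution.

a=4, b=4, f(n)=17. log_4(4) = 1. Case 1 of Master Theorem: T(n) = O(n^1).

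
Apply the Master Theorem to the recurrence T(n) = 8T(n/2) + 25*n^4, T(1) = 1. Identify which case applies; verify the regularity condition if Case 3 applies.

a=8, b=2, f(n)=25*n^4.
log_2(8) = 3 < 4.
f(n) = Omega(n^(3+epsilon)) for some epsilon > 0, so Case 3 is the candidate.
Regularity: a*f(n/b) = 8*25*(n/2)^4 = (8/16)*25*n^4 <= c*f(n) with c = 8/16 < 1. Satisfied.
Case 3: T(n) = Theta(n^4).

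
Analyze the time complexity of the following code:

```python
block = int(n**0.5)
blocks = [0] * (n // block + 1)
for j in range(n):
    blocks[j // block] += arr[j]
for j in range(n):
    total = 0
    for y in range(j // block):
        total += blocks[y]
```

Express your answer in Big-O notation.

Time complexity: O(n * sqrt(n)).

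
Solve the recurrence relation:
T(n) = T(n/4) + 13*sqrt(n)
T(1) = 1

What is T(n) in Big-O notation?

Each level contributes sqrt(n/4^k). Geometric series with ratio 1/sqrt(4) < 1 sums to O(sqrt(n)).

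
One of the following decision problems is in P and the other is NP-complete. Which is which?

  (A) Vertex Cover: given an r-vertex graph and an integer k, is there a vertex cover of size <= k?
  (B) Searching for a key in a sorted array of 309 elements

(A) is NP-complete: one of Karp's 21 NP-complete problems (with k part of the input; for any fixed constant k it is in P).
(B) is P: binary search runs in O(log n).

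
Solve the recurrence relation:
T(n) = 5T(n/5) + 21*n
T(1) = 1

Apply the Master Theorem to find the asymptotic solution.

a=5, b=5, f(n)=21*n. log_5(5) = 1. Case 2: T(n) = O(n log n).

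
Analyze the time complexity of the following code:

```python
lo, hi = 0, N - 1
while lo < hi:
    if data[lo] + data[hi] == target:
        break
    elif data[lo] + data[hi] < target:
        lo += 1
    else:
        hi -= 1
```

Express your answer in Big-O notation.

Time complexity: O(n).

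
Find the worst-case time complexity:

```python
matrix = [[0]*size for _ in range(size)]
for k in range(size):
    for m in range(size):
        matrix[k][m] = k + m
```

Time complexity: O(n^2).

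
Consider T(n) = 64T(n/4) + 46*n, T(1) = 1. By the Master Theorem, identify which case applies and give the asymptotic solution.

a=64, b=4, f(n)=46*n.
log_4(64) = 3 > 1.
Since f(n) = O(n^1) is polynomially smaller than n^3, Case 1 applies.
T(n) = Theta(n^3).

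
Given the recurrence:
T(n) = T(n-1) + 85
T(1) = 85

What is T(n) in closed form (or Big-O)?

Unrolling: T(n) = T(n-1) + 85 = T(n-2) + 2*85 = ... = T(1) + (n-1)*85 = 85 + (n-1)*85 = 85n.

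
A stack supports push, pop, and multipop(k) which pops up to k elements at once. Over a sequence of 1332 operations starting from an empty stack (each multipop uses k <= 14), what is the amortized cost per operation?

Each element is pushed exactly once and popped at most once (whether by pop or as part of a multipop). So the total number of individual pops over the whole sequence is at most the number of pushes, which is at most 1332. Total work <= 2 * 1332, hence O(1) amortized per operation.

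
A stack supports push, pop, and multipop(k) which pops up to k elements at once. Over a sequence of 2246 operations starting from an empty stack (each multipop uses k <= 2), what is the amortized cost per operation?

Each element is pushed exactly once and popped at most once (whether by pop or as part of a multipop). So the total number of individual pops over the whole sequence is at most the number of pushes, which is at most 2246. Total work <= 2 * 2246, hence O(1) amortized per operation.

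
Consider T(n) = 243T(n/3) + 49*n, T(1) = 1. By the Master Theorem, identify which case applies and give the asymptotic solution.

a=243, b=3, f(n)=49*n.
log_3(243) = 5 > 1.
Since f(n) = O(n^1) is polynomially smaller than n^5, Case 1 applies.
T(n) = Theta(n^5).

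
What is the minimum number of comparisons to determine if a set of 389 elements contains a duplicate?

Determining if 389 elements are all distinct requires Omega(n log n) comparisons in the comparison model. This follows from the element distinctness lower bound.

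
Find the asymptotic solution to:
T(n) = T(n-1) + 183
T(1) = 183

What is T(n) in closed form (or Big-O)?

Unrolling: T(n) = T(n-1) + 183 = T(n-2) + 2*183 = ... = T(1) + (n-1)*183 = 183 + (n-1)*183 = 183n.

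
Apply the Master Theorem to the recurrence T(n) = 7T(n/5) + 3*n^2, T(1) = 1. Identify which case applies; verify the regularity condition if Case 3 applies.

a=7, b=5, f(n)=3*n^2.
log_5(7) = 1.209 < 2.
f(n) = Omega(n^(1.209+epsilon)) for some epsilon > 0, so Case 3 is the candidate.
Regularity: a*f(n/b) = 7*3*(n/5)^2 = (7/25)*3*n^2 <= c*f(n) with c = 7/25 < 1. Satisfied.
Case 3: T(n) = Theta(n^2).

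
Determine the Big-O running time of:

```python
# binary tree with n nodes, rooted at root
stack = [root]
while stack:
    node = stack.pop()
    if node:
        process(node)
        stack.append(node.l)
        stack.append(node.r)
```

Time complexity: O(n).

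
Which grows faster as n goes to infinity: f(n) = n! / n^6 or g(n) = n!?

g(n) = n! grows faster: the ratio n!/(n!/n^6) = n^6 -> infinity.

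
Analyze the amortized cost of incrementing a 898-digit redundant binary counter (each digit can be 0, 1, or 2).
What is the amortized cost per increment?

A redundant counter on 898 digits allows digit values 0, 1, 2. Increment adds 1 to the least significant digit and carries any 2 to a 0 plus +1 on the next digit. With potential Phi = (number of 2-digits), each increment does O(1) actual work plus a chain of carries, each of which decreases Phi by 1. Amortized O(1).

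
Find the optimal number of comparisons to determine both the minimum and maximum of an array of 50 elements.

Naive approach: 98 comparisons (49 for max + 49 for min).
Optimal: Compare elements in pairs first (floor(n/2) = 25 comparisons), then find max among winners and min among losers (24 comparisons each).
Total: ceil(3n/2) - 2 = 73 comparisons. An adversary argument shows this is also a lower bound.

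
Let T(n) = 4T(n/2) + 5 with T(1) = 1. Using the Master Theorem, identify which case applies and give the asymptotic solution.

a=4, b=2, f(n)=5.
log_2(4) = 2 > 0.
Since f(n) = O(n^0) is polynomially smaller than n^2, Case 1 applies.
T(n) = Theta(n^2).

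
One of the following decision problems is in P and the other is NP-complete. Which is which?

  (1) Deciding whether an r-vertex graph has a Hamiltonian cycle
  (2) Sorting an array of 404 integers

(1) is NP-complete: one of Karp's 21 NP-complete problems.
(2) is P: merge sort runs in O(n log n).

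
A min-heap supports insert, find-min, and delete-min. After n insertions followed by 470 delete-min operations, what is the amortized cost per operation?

Insert takes O(log n) worst case. Delete-min takes O(log n). Over a sequence of n inserts and 470 delete-mins, total cost is O((n + 470) log n). Amortized per operation: O(log n).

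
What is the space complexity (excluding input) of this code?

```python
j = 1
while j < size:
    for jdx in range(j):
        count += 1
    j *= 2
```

Space complexity: O(1).
Only a constant amount of auxiliary storage is used; nothing grows with n.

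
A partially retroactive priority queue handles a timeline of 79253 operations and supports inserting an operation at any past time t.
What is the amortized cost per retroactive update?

Partially retroactive priority queues (Demaine-Iacono-Langerman) allow updates at past times with queries only at the present. With a balanced BST over the m = 79253 timeline events tracking bridges, each retroactive insert or delete is O(log m) amortized.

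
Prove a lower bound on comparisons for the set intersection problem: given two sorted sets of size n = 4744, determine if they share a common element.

For two sorted arrays of size n = 4744, any correct algorithm must examine Omega(n) elements. If fewer are examined, an adversary places a common element in an unexamined gap. A merge-based scan achieves O(n), so the bound is tight.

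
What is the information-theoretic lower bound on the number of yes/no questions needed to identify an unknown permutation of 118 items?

There are 118! = 468452584975429065657431236280838416439267950499862031533310318788629800927518416622330123618486343228862579684398745837012213486653229822121742374957258403779058860032000000000000000000000000000 permutations. Each yes/no question gives at most 1 bit, so at least ceil(log_2(468452584975429065657431236280838416439267950499862031533310318788629800927518416622330123618486343228862579684398745837012213486653229822121742374957258403779058860032000000000000000000000000000)) = 647 questions are needed.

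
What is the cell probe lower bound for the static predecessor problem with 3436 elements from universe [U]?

The Patrascu-Thorup lower bound shows any data structure on n = 3436 elements using O(n * polylog(n)) space requires Omega(log log U) query time. van Emde Boas trees achieve O(log log U) with O(U) space.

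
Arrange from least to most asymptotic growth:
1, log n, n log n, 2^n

Ordered by growth rate: 1 < log n < n log n < 2^n.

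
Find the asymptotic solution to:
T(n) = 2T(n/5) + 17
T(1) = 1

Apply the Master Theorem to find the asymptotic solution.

a=2, b=5, f(n)=17. log_5(2) = 0.4307. Case 1 of Master Theorem: T(n) = O(n^0.4307).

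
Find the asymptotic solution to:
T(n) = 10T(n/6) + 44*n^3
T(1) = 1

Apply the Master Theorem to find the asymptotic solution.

a=10, b=6, f(n)=44*n^3. log_6(10) = 1.285 < 3. Case 3: T(n) = O(n^3).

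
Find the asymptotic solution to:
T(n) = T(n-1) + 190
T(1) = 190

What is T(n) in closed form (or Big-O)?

Unrolling: T(n) = T(n-1) + 190 = T(n-2) + 2*190 = ... = T(1) + (n-1)*190 = 190 + (n-1)*190 = 190n.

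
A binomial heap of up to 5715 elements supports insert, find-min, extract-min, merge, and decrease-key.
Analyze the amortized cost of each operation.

A binomial heap with n <= 5715 elements has at most floor(log_2 5715) + 1 = 13 trees. Using potential Phi = number of trees: Insert adds one tree, but cascading merges reduce count -- amortized O(1). Find-min reads the cached minimum pointer: O(1). Extract-min creates O(log n) new trees: O(log n). Merge combines tree lists: O(log n). Decrease-key sifts the element up its tree of height <= log n: O(log n).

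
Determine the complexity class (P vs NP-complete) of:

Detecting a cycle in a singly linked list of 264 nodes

This problem is in P: Floyd's tortoise-and-hare runs in O(n) time, O(1) space.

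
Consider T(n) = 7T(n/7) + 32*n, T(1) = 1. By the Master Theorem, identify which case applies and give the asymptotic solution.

a=7, b=7, f(n)=32*n.
log_7(7) = 1, so n^(log_b(a)) = n.
f(n) = Theta(n), so Case 2 applies.
T(n) = Theta(n log n).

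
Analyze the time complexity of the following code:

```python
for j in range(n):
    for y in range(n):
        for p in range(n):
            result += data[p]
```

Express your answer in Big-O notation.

Time complexity: O(n^3).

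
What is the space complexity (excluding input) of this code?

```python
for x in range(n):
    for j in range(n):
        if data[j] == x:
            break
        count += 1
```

Space complexity: O(1).
Only a constant amount of auxiliary storage is used; nothing grows with n.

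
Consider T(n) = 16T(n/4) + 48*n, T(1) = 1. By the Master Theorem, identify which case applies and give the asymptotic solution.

a=16, b=4, f(n)=48*n.
log_4(16) = 2 > 1.
Since f(n) = O(n^1) is polynomially smaller than n^2, Case 1 applies.
T(n) = Theta(n^2).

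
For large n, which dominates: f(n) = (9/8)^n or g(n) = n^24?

f(n) = (9/8)^n grows faster: (9/8)^n is exponential with base 9/8 > 1, dominating every polynomial.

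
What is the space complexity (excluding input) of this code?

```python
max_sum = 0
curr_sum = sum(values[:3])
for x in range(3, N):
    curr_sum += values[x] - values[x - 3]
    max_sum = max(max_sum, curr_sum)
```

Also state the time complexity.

Space complexity: O(1).
Only a constant amount of auxiliary storage is used; nothing grows with n.
Time complexity: O(n).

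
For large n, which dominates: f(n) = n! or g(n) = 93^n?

f(n) = n! grows faster: n!/93^n -> infinity by Stirling.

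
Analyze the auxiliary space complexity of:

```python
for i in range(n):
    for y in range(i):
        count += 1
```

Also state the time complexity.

Space complexity: O(1).
Only a constant amount of auxiliary storage is used; nothing grows with n.
Time complexity: O(n^2).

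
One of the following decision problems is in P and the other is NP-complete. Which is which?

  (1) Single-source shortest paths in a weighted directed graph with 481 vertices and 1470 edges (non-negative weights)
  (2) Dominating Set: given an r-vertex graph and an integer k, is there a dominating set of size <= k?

(1) is P: Dijkstra's algorithm runs in O((V+E) log V).
(2) is NP-complete: reduces from Set Cover (with k part of the input).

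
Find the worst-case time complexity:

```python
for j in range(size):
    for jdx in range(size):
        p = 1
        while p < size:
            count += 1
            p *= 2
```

Time complexity: O(n^2 log n).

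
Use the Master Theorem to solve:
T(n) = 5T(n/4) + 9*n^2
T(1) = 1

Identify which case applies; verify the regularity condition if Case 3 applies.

a=5, b=4, f(n)=9*n^2.
log_4(5) = 1.161 < 2.
f(n) = Omega(n^(1.161+epsilon)) for some epsilon > 0, so Case 3 is the candidate.
Regularity: a*f(n/b) = 5*9*(n/4)^2 = (5/16)*9*n^2 <= c*f(n) with c = 5/16 < 1. Satisfied.
Case 3: T(n) = Theta(n^2).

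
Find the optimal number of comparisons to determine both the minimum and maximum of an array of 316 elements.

Naive approach: 630 comparisons (315 for max + 315 for min).
Optimal: Compare elements in pairs first (floor(n/2) = 158 comparisons), then find max among winners and min among losers (157 comparisons each).
Total: ceil(3n/2) - 2 = 472 comparisons. An adversary argument shows this is also a lower bound.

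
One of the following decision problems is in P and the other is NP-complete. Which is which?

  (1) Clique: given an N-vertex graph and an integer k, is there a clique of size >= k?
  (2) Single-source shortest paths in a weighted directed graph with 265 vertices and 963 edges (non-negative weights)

(1) is NP-complete: complement of Independent Set / Vertex Cover (with k part of the input).
(2) is P: Dijkstra's algorithm runs in O((V+E) log V).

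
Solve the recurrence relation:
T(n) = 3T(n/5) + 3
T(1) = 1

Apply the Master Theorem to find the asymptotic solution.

a=3, b=5, f(n)=3. log_5(3) = 0.6826. Case 1 of Master Theorem: T(n) = O(n^0.6826).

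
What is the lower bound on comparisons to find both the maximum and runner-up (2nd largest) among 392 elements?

Lower bound: finding the max needs 392-1 comparisons. By an adversary weight-doubling argument, the maximum element must personally win at least ceil(log_2(392)) = 9 comparisons in any correct algorithm. The 2nd largest is among those 9 direct losers, and distinguishing it requires 9-1 more comparisons. Total >= 392-1 + 9-1 = 399. A balanced tournament achieves this bound exactly.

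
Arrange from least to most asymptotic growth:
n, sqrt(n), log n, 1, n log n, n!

Ordered by growth rate: 1 < log n < sqrt(n) < n < n log n < n!.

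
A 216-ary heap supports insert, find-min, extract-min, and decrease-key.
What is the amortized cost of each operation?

The 216-ary heap has height O(log_216 n). Insert sifts up: O(log_216 n). Find-min reads the root: O(1). Extract-min sifts down comparing 216 children per level: O(216 * log_216 n). Decrease-key sifts up: O(log_216 n).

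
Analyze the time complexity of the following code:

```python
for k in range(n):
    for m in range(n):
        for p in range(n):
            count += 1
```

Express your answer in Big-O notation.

Time complexity: O(n^3).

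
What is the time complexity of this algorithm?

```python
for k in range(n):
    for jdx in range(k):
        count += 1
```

Time complexity: O(n^2).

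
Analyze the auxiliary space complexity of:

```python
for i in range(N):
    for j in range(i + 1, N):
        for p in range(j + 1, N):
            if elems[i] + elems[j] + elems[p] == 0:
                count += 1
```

Space complexity: O(1).
Only a constant amount of auxiliary storage is used; nothing grows with n.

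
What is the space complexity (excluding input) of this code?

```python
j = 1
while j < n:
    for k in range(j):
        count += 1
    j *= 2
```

Space complexity: O(1).
Only a constant amount of auxiliary storage is used; nothing grows with n.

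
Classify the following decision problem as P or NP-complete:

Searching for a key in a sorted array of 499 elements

This problem is in P: binary search runs in O(log n).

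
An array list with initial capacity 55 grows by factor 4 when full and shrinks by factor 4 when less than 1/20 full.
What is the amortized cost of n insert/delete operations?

Using potential function Phi = |4*size - capacity|. Resizing costs are offset by potential release. Amortized O(1) per operation.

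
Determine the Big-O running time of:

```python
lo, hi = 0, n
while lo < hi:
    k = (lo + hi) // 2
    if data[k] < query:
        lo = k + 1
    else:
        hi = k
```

Time complexity: O(log n).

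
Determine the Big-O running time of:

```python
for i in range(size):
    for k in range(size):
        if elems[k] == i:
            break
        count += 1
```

Time complexity: O(n^2).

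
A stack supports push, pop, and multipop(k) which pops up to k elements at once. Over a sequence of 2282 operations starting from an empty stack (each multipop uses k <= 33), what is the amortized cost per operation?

Each element is pushed exactly once and popped at most once (whether by pop or as part of a multipop). So the total number of individual pops over the whole sequence is at most the number of pushes, which is at most 2282. Total work <= 2 * 2282, hence O(1) amortized per operation.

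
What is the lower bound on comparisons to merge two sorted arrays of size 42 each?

To merge two sorted arrays of size 42, we need at least 83 comparisons in the worst case. An adversary can force every element to be compared.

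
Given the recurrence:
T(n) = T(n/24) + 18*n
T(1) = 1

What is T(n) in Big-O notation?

Geometric series: 18*n*(1 + 1/24 + 1/24^2 + ...) = O(n). T(n) = O(n).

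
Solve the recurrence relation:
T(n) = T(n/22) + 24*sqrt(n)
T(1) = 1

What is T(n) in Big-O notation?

Each level contributes sqrt(n/22^k). Geometric series with ratio 1/sqrt(22) < 1 sums to O(sqrt(n)).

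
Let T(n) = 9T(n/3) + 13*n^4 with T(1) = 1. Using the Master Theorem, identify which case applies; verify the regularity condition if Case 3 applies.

a=9, b=3, f(n)=13*n^4.
log_3(9) = 2 < 4.
f(n) = Omega(n^(2+epsilon)) for some epsilon > 0, so Case 3 is the candidate.
Regularity: a*f(n/b) = 9*13*(n/3)^4 = (9/81)*13*n^4 <= c*f(n) with c = 9/81 < 1. Satisfied.
Case 3: T(n) = Theta(n^4).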